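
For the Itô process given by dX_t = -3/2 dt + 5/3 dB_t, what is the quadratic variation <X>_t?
<X>_t = 25*t/9

For an Itô process dX_t = a(t) dt + b(t) dB_t, the quadratic variation is <X>_t = int_0^t b(s)^2 ds (the drift term does not contribute). Here b(s) = 5/3, so
  b(s)^2 = 25/9.
Integrating from 0 to t:
  <X>_t = int_0^t (25/9) ds = 25*t/9.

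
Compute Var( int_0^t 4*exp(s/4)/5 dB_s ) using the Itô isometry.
Var = 32*exp(t/2)/25 - 32/25

The Itô integral of a deterministic integrand f(s) has mean 0 because each increment f(s) * (B_{s+ds} - B_s) has mean 0. By the Itô isometry:
  Var( int_0^t f(s) dB_s ) = E[ (int_0^t f(s) dB_s)^2 ] = int_0^t f(s)^2 ds.
Here f(s) = 4*exp(s/4)/5, so f(s)^2 = 16*exp(s/2)/25. Integrate:
  int_0^t (16*exp(s/2)/25) ds = 32*exp(t/2)/25 - 32/25.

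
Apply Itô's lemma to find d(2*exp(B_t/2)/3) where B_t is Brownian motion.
d(2*exp(B_t/2)/3) = (exp(B_t/2)/12) dt + (exp(B_t/2)/3) dB_t

Itô's formula for f(B_t) gives d f(B_t) = f'(B_t) dB_t + (1/2) f''(B_t) dt. Compute derivatives of f(x) = 2*exp(x/2)/3:
  f'(x)  = exp(x/2)/3
  f''(x) = exp(x/2)/6
Substitute x = B_t and multiply the f'' term by 1/2:
  drift     = (1/2) * (exp(x/2)/6) evaluated at B_t = exp(B_t/2)/12
  diffusion = (exp(x/2)/3) evaluated at B_t = exp(B_t/2)/3
Therefore d(2*exp(B_t/2)/3) = (exp(B_t/2)/12) dt + (exp(B_t/2)/3) dB_t.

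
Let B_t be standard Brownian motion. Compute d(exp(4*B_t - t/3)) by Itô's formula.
d(exp(4*B_t - t/3)) = (23*exp(4*B_t - t/3)/3) dt + (4*exp(4*B_t - t/3)) dB_t

Itô's formula for f(t, x): d f(t, B_t) = (f_t + (1/2) f_xx) dt + f_x dB_t. Compute partials of f(t, x) = exp(-t/3 + 4*x):
  f_t(t,x)  = -exp(-t/3 + 4*x)/3
  f_x(t,x)  = 4*exp(-t/3 + 4*x)
  f_xx(t,x) = 16*exp(-t/3 + 4*x)
Assemble drift = f_t + (1/2) f_xx = 23*exp(-t/3 + 4*x)/3 and diffusion = f_x = 4*exp(-t/3 + 4*x). Substituting x = B_t:
  d(exp(4*B_t - t/3)) = (23*exp(4*B_t - t/3)/3) dt + (4*exp(4*B_t - t/3)) dB_t.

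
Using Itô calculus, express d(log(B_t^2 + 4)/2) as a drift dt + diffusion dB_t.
d(log(B_t^2 + 4)/2) = ((4 - B_t^2)/(2*(B_t^2 + 4)^2)) dt + (B_t/(B_t^2 + 4)) dB_t

Itô's formula for f(B_t) gives d f(B_t) = f'(B_t) dB_t + (1/2) f''(B_t) dt. Compute derivatives of f(x) = log(x^2 + 4)/2:
  f'(x)  = x/(x^2 + 4)
  f''(x) = (4 - x^2)/(x^2 + 4)^2
Substitute x = B_t and multiply the f'' term by 1/2:
  drift     = (1/2) * ((4 - x^2)/(x^2 + 4)^2) evaluated at B_t = (4 - B_t^2)/(2*(B_t^2 + 4)^2)
  diffusion = (x/(x^2 + 4)) evaluated at B_t = B_t/(B_t^2 + 4)
Therefore d(log(B_t^2 + 4)/2) = ((4 - B_t^2)/(2*(B_t^2 + 4)^2)) dt + (B_t/(B_t^2 + 4)) dB_t.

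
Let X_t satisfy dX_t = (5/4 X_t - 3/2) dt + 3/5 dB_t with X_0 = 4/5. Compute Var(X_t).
Var(X_t) = 18*exp(5*t/2)/125 - 18/125

The variance V(t) = Var(X_t) satisfies V'(t) = 2 a V(t) + c^2 with V(0) = 0 (drift coefficient is linear in X, diffusion is constant). With a = 5/4, c = 3/5, the solution is
  V(t) = (c^2 / (2 a)) * (exp(2 a t) - 1)
       = ((3/5)^2 / (2*(5/4))) * (exp((5/2) t) - 1)
       = 18*exp(5*t/2)/125 - 18/125.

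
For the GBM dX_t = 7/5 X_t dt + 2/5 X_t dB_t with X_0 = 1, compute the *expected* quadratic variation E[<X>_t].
E[<X>_t] = 2*exp(74*t/25)/37 - 2/37

<X>_t = int_0^t ((2/5) * X_s)^2 ds. Taking expectation inside the integral: E[<X>_t] = (2/5)^2 * int_0^t E[X_s^2] ds. For GBM, E[X_s^2] = x_0^2 * exp((2 mu + sigma^2) s). Integrating:
  E[<X>_t] = (2/5)^2 * 1^2 * (exp((2*(7/5) + (2/5)^2) t) - 1) / (2*(7/5) + (2/5)^2)
           = (2/5)^2 * 1^2 * (exp((74/25) t) - 1) / (74/25) = 2*exp(74*t/25)/37 - 2/37.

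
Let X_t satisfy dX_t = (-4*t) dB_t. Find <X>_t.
<X>_t = 16*t^3/3

For an Itô process dX_t = a(t) dt + b(t) dB_t, the quadratic variation is <X>_t = int_0^t b(s)^2 ds (the drift term does not contribute). Here b(s) = -4*s, so
  b(s)^2 = 16*s^2.
Integrating from 0 to t:
  <X>_t = int_0^t (16*s^2) ds = 16*t^3/3.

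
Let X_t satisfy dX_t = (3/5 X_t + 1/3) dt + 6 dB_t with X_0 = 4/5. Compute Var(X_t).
Var(X_t) = 30*exp(6*t/5) - 30

The variance V(t) = Var(X_t) satisfies V'(t) = 2 a V(t) + c^2 with V(0) = 0 (drift coefficient is linear in X, diffusion is constant). With a = 3/5, c = 6, the solution is
  V(t) = (c^2 / (2 a)) * (exp(2 a t) - 1)
       = (6^2 / (2*(3/5))) * (exp((6/5) t) - 1)
       = 30*exp(6*t/5) - 30.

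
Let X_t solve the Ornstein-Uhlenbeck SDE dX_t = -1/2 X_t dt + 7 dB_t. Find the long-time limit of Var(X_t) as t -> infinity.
lim Var(X_t) = 49

The OU SDE dX = -theta X dt + sigma dB admits the integrating factor exp(theta t): d(exp(theta t) X_t) = sigma exp(theta t) dB_t. Integrating from 0 to t gives X_t = x_0 * exp(-theta t) + sigma * int_0^t exp(-theta (t-s)) dB_s for any initial x_0. The Itô integral has variance (by the Itô isometry) sigma^2 * int_0^t exp(-2 theta (t - s)) ds = sigma^2 * (1 - exp(-2 theta t)) / (2 theta), independent of x_0.
With theta = 1/2, sigma = 7:
  Var(X_t) = (7)^2 * (1 - exp(-2*1/2 t)) / (2 * 1/2) = 49 - 49*exp(-t).
As t -> infinity, exp(-2*1/2 t) -> 0, so the stationary variance is sigma^2 / (2 theta) = 49.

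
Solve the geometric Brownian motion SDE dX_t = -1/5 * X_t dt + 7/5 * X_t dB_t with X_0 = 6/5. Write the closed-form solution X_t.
X_t = 6/5 * exp((-59/50) * t + (7/5) * B_t)

For GBM dX = mu X dt + sigma X dB with X_0 = x_0, apply Itô to Y = log X: dY = (mu - sigma^2/2) dt + sigma dB, so Y_t = log(x_0) + (mu - sigma^2/2) t + sigma B_t and hence X_t = x_0 * exp((mu - sigma^2/2) t + sigma B_t).
With mu = -1/5, sigma = 7/5, x_0 = 6/5, this gives:
  X_t = 6/5 * exp((-59/50) * t + (7/5) * B_t).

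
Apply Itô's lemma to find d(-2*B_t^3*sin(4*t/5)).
d(-2*B_t^3*sin(4*t/5)) = (-8*B_t^3*cos(4*t/5)/5 - 6*B_t*sin(4*t/5)) dt + (-6*B_t^2*sin(4*t/5)) dB_t

Itô's formula for f(t, x): d f(t, B_t) = (f_t + (1/2) f_xx) dt + f_x dB_t. Compute partials of f(t, x) = -2*x^3*sin(4*t/5):
  f_t(t,x)  = -8*x^3*cos(4*t/5)/5
  f_x(t,x)  = -6*x^2*sin(4*t/5)
  f_xx(t,x) = -12*x*sin(4*t/5)
Assemble drift = f_t + (1/2) f_xx = -8*x^3*cos(4*t/5)/5 - 6*x*sin(4*t/5) and diffusion = f_x = -6*x^2*sin(4*t/5). Substituting x = B_t:
  d(-2*B_t^3*sin(4*t/5)) = (-8*B_t^3*cos(4*t/5)/5 - 6*B_t*sin(4*t/5)) dt + (-6*B_t^2*sin(4*t/5)) dB_t.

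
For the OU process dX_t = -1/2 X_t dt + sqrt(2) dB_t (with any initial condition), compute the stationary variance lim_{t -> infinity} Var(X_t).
lim Var(X_t) = 2

The OU SDE dX = -theta X dt + sigma dB admits the integrating factor exp(theta t): d(exp(theta t) X_t) = sigma exp(theta t) dB_t. Integrating from 0 to t gives X_t = x_0 * exp(-theta t) + sigma * int_0^t exp(-theta (t-s)) dB_s for any initial x_0. The Itô integral has variance (by the Itô isometry) sigma^2 * int_0^t exp(-2 theta (t - s)) ds = sigma^2 * (1 - exp(-2 theta t)) / (2 theta), independent of x_0.
With theta = 1/2, sigma = sqrt(2):
  Var(X_t) = (sqrt(2))^2 * (1 - exp(-2*1/2 t)) / (2 * 1/2) = 2 - 2*exp(-t).
As t -> infinity, exp(-2*1/2 t) -> 0, so the stationary variance is sigma^2 / (2 theta) = 2.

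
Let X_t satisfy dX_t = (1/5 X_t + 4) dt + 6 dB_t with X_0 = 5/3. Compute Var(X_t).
Var(X_t) = 90*exp(2*t/5) - 90

The variance V(t) = Var(X_t) satisfies V'(t) = 2 a V(t) + c^2 with V(0) = 0 (drift coefficient is linear in X, diffusion is constant). With a = 1/5, c = 6, the solution is
  V(t) = (c^2 / (2 a)) * (exp(2 a t) - 1)
       = (6^2 / (2*(1/5))) * (exp((2/5) t) - 1)
       = 90*exp(2*t/5) - 90.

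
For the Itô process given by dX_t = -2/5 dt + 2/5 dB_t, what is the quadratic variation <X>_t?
<X>_t = 4*t/25

For an Itô process dX_t = a(t) dt + b(t) dB_t, the quadratic variation is <X>_t = int_0^t b(s)^2 ds (the drift term does not contribute). Here b(s) = 2/5, so
  b(s)^2 = 4/25.
Integrating from 0 to t:
  <X>_t = int_0^t (4/25) ds = 4*t/25.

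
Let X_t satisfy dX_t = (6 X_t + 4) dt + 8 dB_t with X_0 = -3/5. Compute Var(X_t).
Var(X_t) = 16*exp(12*t)/3 - 16/3

The variance V(t) = Var(X_t) satisfies V'(t) = 2 a V(t) + c^2 with V(0) = 0 (drift coefficient is linear in X, diffusion is constant). With a = 6, c = 8, the solution is
  V(t) = (c^2 / (2 a)) * (exp(2 a t) - 1)
       = (8^2 / (2*6)) * (exp(12 t) - 1)
       = 16*exp(12*t)/3 - 16/3.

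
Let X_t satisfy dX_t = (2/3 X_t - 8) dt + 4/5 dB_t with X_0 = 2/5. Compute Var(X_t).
Var(X_t) = 12*exp(4*t/3)/25 - 12/25

The variance V(t) = Var(X_t) satisfies V'(t) = 2 a V(t) + c^2 with V(0) = 0 (drift coefficient is linear in X, diffusion is constant). With a = 2/3, c = 4/5, the solution is
  V(t) = (c^2 / (2 a)) * (exp(2 a t) - 1)
       = ((4/5)^2 / (2*(2/3))) * (exp((4/3) t) - 1)
       = 12*exp(4*t/3)/25 - 12/25.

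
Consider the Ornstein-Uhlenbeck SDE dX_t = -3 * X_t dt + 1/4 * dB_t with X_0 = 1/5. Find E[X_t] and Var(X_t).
E[X_t] = exp(-3*t)/5; Var(X_t) = 1/96 - exp(-6*t)/96

The OU SDE dX = -theta X dt + sigma dB admits the integrating factor exp(theta t): d(exp(theta t) X_t) = sigma exp(theta t) dB_t. Integrating from 0 to t:
  X_t = x_0 * exp(-theta t) + sigma * int_0^t exp(-theta (t-s)) dB_s.
The Itô integral has mean 0 and (by the Itô isometry) variance sigma^2 * int_0^t exp(-2 theta (t - s)) ds = sigma^2 * (1 - exp(-2 theta t)) / (2 theta).
With theta = 3, sigma = 1/4, x_0 = 1/5:
  E[X_t] = 1/5 * exp(-3 t) = exp(-3*t)/5
  Var(X_t) = (1/4)^2 * (1 - exp(-2*3 t)) / (2 * 3) = 1/96 - exp(-6*t)/96.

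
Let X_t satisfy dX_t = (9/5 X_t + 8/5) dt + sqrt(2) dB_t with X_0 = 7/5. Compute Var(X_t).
Var(X_t) = 5*exp(18*t/5)/9 - 5/9

The variance V(t) = Var(X_t) satisfies V'(t) = 2 a V(t) + c^2 with V(0) = 0 (drift coefficient is linear in X, diffusion is constant). With a = 9/5, c = sqrt(2), the solution is
  V(t) = (c^2 / (2 a)) * (exp(2 a t) - 1)
       = (sqrt(2)^2 / (2*(9/5))) * (exp((18/5) t) - 1)
       = 5*exp(18*t/5)/9 - 5/9.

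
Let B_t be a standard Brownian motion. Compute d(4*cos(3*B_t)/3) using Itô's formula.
d(4*cos(3*B_t)/3) = (-6*cos(3*B_t)) dt + (-4*sin(3*B_t)) dB_t

Itô's formula for f(B_t) gives d f(B_t) = f'(B_t) dB_t + (1/2) f''(B_t) dt. Compute derivatives of f(x) = 4*cos(3*x)/3:
  f'(x)  = -4*sin(3*x)
  f''(x) = -12*cos(3*x)
Substitute x = B_t and multiply the f'' term by 1/2:
  drift     = (1/2) * (-12*cos(3*x)) evaluated at B_t = -6*cos(3*B_t)
  diffusion = (-4*sin(3*x)) evaluated at B_t = -4*sin(3*B_t)
Therefore d(4*cos(3*B_t)/3) = (-6*cos(3*B_t)) dt + (-4*sin(3*B_t)) dB_t.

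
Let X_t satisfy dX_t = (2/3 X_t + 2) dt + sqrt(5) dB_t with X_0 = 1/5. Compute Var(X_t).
Var(X_t) = 15*exp(4*t/3)/4 - 15/4

The variance V(t) = Var(X_t) satisfies V'(t) = 2 a V(t) + c^2 with V(0) = 0 (drift coefficient is linear in X, diffusion is constant). With a = 2/3, c = sqrt(5), the solution is
  V(t) = (c^2 / (2 a)) * (exp(2 a t) - 1)
       = (sqrt(5)^2 / (2*(2/3))) * (exp((4/3) t) - 1)
       = 15*exp(4*t/3)/4 - 15/4.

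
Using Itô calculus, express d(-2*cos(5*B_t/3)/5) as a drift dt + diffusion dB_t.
d(-2*cos(5*B_t/3)/5) = (5*cos(5*B_t/3)/9) dt + (2*sin(5*B_t/3)/3) dB_t

Itô's formula for f(B_t) gives d f(B_t) = f'(B_t) dB_t + (1/2) f''(B_t) dt. Compute derivatives of f(x) = -2*cos(5*x/3)/5:
  f'(x)  = 2*sin(5*x/3)/3
  f''(x) = 10*cos(5*x/3)/9
Substitute x = B_t and multiply the f'' term by 1/2:
  drift     = (1/2) * (10*cos(5*x/3)/9) evaluated at B_t = 5*cos(5*B_t/3)/9
  diffusion = (2*sin(5*x/3)/3) evaluated at B_t = 2*sin(5*B_t/3)/3
Therefore d(-2*cos(5*B_t/3)/5) = (5*cos(5*B_t/3)/9) dt + (2*sin(5*B_t/3)/3) dB_t.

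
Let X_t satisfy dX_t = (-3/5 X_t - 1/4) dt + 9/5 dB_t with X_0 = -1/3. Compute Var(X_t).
Var(X_t) = 27/10 - 27*exp(-6*t/5)/10

The variance V(t) = Var(X_t) satisfies V'(t) = 2 a V(t) + c^2 with V(0) = 0 (drift coefficient is linear in X, diffusion is constant). With a = -3/5, c = 9/5, the solution is
  V(t) = (c^2 / (2 a)) * (exp(2 a t) - 1)
       = ((9/5)^2 / (2*(-3/5))) * (exp((-6/5) t) - 1)
       = 27/10 - 27*exp(-6*t/5)/10.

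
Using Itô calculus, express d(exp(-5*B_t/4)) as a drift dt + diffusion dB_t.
d(exp(-5*B_t/4)) = (25*exp(-5*B_t/4)/32) dt + (-5*exp(-5*B_t/4)/4) dB_t

Itô's formula for f(B_t) gives d f(B_t) = f'(B_t) dB_t + (1/2) f''(B_t) dt. Compute derivatives of f(x) = exp(-5*x/4):
  f'(x)  = -5*exp(-5*x/4)/4
  f''(x) = 25*exp(-5*x/4)/16
Substitute x = B_t and multiply the f'' term by 1/2:
  drift     = (1/2) * (25*exp(-5*x/4)/16) evaluated at B_t = 25*exp(-5*B_t/4)/32
  diffusion = (-5*exp(-5*x/4)/4) evaluated at B_t = -5*exp(-5*B_t/4)/4
Therefore d(exp(-5*B_t/4)) = (25*exp(-5*B_t/4)/32) dt + (-5*exp(-5*B_t/4)/4) dB_t.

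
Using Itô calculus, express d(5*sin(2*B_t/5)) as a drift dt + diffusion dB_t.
d(5*sin(2*B_t/5)) = (-2*sin(2*B_t/5)/5) dt + (2*cos(2*B_t/5)) dB_t

Itô's formula for f(B_t) gives d f(B_t) = f'(B_t) dB_t + (1/2) f''(B_t) dt. Compute derivatives of f(x) = 5*sin(2*x/5):
  f'(x)  = 2*cos(2*x/5)
  f''(x) = -4*sin(2*x/5)/5
Substitute x = B_t and multiply the f'' term by 1/2:
  drift     = (1/2) * (-4*sin(2*x/5)/5) evaluated at B_t = -2*sin(2*B_t/5)/5
  diffusion = (2*cos(2*x/5)) evaluated at B_t = 2*cos(2*B_t/5)
Therefore d(5*sin(2*B_t/5)) = (-2*sin(2*B_t/5)/5) dt + (2*cos(2*B_t/5)) dB_t.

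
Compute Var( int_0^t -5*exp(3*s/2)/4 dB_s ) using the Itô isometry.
Var = 25*exp(3*t)/48 - 25/48

The Itô integral of a deterministic integrand f(s) has mean 0 because each increment f(s) * (B_{s+ds} - B_s) has mean 0. By the Itô isometry:
  Var( int_0^t f(s) dB_s ) = E[ (int_0^t f(s) dB_s)^2 ] = int_0^t f(s)^2 ds.
Here f(s) = -5*exp(3*s/2)/4, so f(s)^2 = 25*exp(3*s)/16. Integrate:
  int_0^t (25*exp(3*s)/16) ds = 25*exp(3*t)/48 - 25/48.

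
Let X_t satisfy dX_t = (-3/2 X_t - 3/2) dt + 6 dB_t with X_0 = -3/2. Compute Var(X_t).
Var(X_t) = 12 - 12*exp(-3*t)

The variance V(t) = Var(X_t) satisfies V'(t) = 2 a V(t) + c^2 with V(0) = 0 (drift coefficient is linear in X, diffusion is constant). With a = -3/2, c = 6, the solution is
  V(t) = (c^2 / (2 a)) * (exp(2 a t) - 1)
       = (6^2 / (2*(-3/2))) * (exp((-3) t) - 1)
       = 12 - 12*exp(-3*t).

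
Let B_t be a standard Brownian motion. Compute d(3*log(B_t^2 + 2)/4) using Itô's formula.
d(3*log(B_t^2 + 2)/4) = (3*(2 - B_t^2)/(4*(B_t^2 + 2)^2)) dt + (3*B_t/(2*(B_t^2 + 2))) dB_t

Itô's formula for f(B_t) gives d f(B_t) = f'(B_t) dB_t + (1/2) f''(B_t) dt. Compute derivatives of f(x) = 3*log(x^2 + 2)/4:
  f'(x)  = 3*x/(2*(x^2 + 2))
  f''(x) = 3*(2 - x^2)/(2*(x^2 + 2)^2)
Substitute x = B_t and multiply the f'' term by 1/2:
  drift     = (1/2) * (3*(2 - x^2)/(2*(x^2 + 2)^2)) evaluated at B_t = 3*(2 - B_t^2)/(4*(B_t^2 + 2)^2)
  diffusion = (3*x/(2*(x^2 + 2))) evaluated at B_t = 3*B_t/(2*(B_t^2 + 2))
Therefore d(3*log(B_t^2 + 2)/4) = (3*(2 - B_t^2)/(4*(B_t^2 + 2)^2)) dt + (3*B_t/(2*(B_t^2 + 2))) dB_t.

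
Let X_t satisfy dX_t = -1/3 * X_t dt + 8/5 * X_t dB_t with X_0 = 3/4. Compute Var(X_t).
Var(X_t) = (9*exp(64*t/25) - 9)*exp(-2*t/3)/16

For GBM dX = mu X dt + sigma X dB with X_0 = x_0, apply Itô to Y = log X: dY = (mu - sigma^2/2) dt + sigma dB, so Y_t = log(x_0) + (mu - sigma^2/2) t + sigma B_t and hence X_t = x_0 * exp((mu - sigma^2/2) t + sigma B_t).
With mu = -1/3, sigma = 8/5, x_0 = 3/4, this gives:
  X_t = 3/4 * exp((-121/75) * t + (8/5) * B_t).
Since sigma*B_t ~ Normal(0, sigma^2 t), E[exp(sigma*B_t)] = exp(sigma^2 t / 2); so E[X_t] = x_0 * exp((mu - sigma^2/2) t) * exp(sigma^2 t / 2) = x_0 * exp(mu t) = 3*exp(-t/3)/4.
Var(X_t) = E[X_t^2] - (E[X_t])^2 = x_0^2 * exp(2 mu t) * (exp(sigma^2 t) - 1) = (9*exp(64*t/25) - 9)*exp(-2*t/3)/16.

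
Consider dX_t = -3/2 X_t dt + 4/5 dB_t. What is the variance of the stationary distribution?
lim Var(X_t) = 16/75

The OU SDE dX = -theta X dt + sigma dB admits the integrating factor exp(theta t): d(exp(theta t) X_t) = sigma exp(theta t) dB_t. Integrating from 0 to t gives X_t = x_0 * exp(-theta t) + sigma * int_0^t exp(-theta (t-s)) dB_s for any initial x_0. The Itô integral has variance (by the Itô isometry) sigma^2 * int_0^t exp(-2 theta (t - s)) ds = sigma^2 * (1 - exp(-2 theta t)) / (2 theta), independent of x_0.
With theta = 3/2, sigma = 4/5:
  Var(X_t) = (4/5)^2 * (1 - exp(-2*3/2 t)) / (2 * 3/2) = 16/75 - 16*exp(-3*t)/75.
As t -> infinity, exp(-2*3/2 t) -> 0, so the stationary variance is sigma^2 / (2 theta) = 16/75.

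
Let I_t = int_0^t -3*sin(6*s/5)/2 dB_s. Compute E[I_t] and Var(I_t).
E[I_t] = 0; Var(I_t) = 9*t/8 - 15*sin(12*t/5)/32

The Itô integral of a deterministic integrand f(s) has mean 0 because each increment f(s) * (B_{s+ds} - B_s) has mean 0. By the Itô isometry:
  Var( int_0^t f(s) dB_s ) = E[ (int_0^t f(s) dB_s)^2 ] = int_0^t f(s)^2 ds.
Here f(s) = -3*sin(6*s/5)/2, so f(s)^2 = 9*sin(6*s/5)^2/4. Integrate:
  int_0^t (9*sin(6*s/5)^2/4) ds = 9*t/8 - 15*sin(12*t/5)/32.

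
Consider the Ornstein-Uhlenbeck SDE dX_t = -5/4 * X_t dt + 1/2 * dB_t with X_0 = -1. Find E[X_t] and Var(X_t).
E[X_t] = -exp(-5*t/4); Var(X_t) = 1/10 - exp(-5*t/2)/10

The OU SDE dX = -theta X dt + sigma dB admits the integrating factor exp(theta t): d(exp(theta t) X_t) = sigma exp(theta t) dB_t. Integrating from 0 to t:
  X_t = x_0 * exp(-theta t) + sigma * int_0^t exp(-theta (t-s)) dB_s.
The Itô integral has mean 0 and (by the Itô isometry) variance sigma^2 * int_0^t exp(-2 theta (t - s)) ds = sigma^2 * (1 - exp(-2 theta t)) / (2 theta).
With theta = 5/4, sigma = 1/2, x_0 = -1:
  E[X_t] = -1 * exp(-5/4 t) = -exp(-5*t/4)
  Var(X_t) = (1/2)^2 * (1 - exp(-2*5/4 t)) / (2 * 5/4) = 1/10 - exp(-5*t/2)/10.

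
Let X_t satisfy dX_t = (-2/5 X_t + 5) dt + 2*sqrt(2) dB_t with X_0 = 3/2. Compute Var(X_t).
Var(X_t) = 10 - 10*exp(-4*t/5)

The variance V(t) = Var(X_t) satisfies V'(t) = 2 a V(t) + c^2 with V(0) = 0 (drift coefficient is linear in X, diffusion is constant). With a = -2/5, c = 2*sqrt(2), the solution is
  V(t) = (c^2 / (2 a)) * (exp(2 a t) - 1)
       = ((2*sqrt(2))^2 / (2*(-2/5))) * (exp((-4/5) t) - 1)
       = 10 - 10*exp(-4*t/5).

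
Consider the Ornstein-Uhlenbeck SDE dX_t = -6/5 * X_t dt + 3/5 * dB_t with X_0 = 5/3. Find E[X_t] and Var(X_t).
E[X_t] = 5*exp(-6*t/5)/3; Var(X_t) = 3/20 - 3*exp(-12*t/5)/20

The OU SDE dX = -theta X dt + sigma dB admits the integrating factor exp(theta t): d(exp(theta t) X_t) = sigma exp(theta t) dB_t. Integrating from 0 to t:
  X_t = x_0 * exp(-theta t) + sigma * int_0^t exp(-theta (t-s)) dB_s.
The Itô integral has mean 0 and (by the Itô isometry) variance sigma^2 * int_0^t exp(-2 theta (t - s)) ds = sigma^2 * (1 - exp(-2 theta t)) / (2 theta).
With theta = 6/5, sigma = 3/5, x_0 = 5/3:
  E[X_t] = 5/3 * exp(-6/5 t) = 5*exp(-6*t/5)/3
  Var(X_t) = (3/5)^2 * (1 - exp(-2*6/5 t)) / (2 * 6/5) = 3/20 - 3*exp(-12*t/5)/20.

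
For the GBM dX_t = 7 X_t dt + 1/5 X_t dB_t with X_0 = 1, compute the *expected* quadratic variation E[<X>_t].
E[<X>_t] = exp(351*t/25)/351 - 1/351

<X>_t = int_0^t ((1/5) * X_s)^2 ds. Taking expectation inside the integral: E[<X>_t] = (1/5)^2 * int_0^t E[X_s^2] ds. For GBM, E[X_s^2] = x_0^2 * exp((2 mu + sigma^2) s). Integrating:
  E[<X>_t] = (1/5)^2 * 1^2 * (exp((2*7 + (1/5)^2) t) - 1) / (2*7 + (1/5)^2)
           = (1/5)^2 * 1^2 * (exp((351/25) t) - 1) / (351/25) = exp(351*t/25)/351 - 1/351.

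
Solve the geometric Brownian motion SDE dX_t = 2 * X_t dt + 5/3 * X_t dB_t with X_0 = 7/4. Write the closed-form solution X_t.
X_t = 7/4 * exp((11/18) * t + (5/3) * B_t)

For GBM dX = mu X dt + sigma X dB with X_0 = x_0, apply Itô to Y = log X: dY = (mu - sigma^2/2) dt + sigma dB, so Y_t = log(x_0) + (mu - sigma^2/2) t + sigma B_t and hence X_t = x_0 * exp((mu - sigma^2/2) t + sigma B_t).
With mu = 2, sigma = 5/3, x_0 = 7/4, this gives:
  X_t = 7/4 * exp((11/18) * t + (5/3) * B_t).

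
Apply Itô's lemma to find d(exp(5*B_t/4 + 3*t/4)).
d(exp(5*B_t/4 + 3*t/4)) = (49*exp(5*B_t/4 + 3*t/4)/32) dt + (5*exp(5*B_t/4 + 3*t/4)/4) dB_t

Itô's formula for f(t, x): d f(t, B_t) = (f_t + (1/2) f_xx) dt + f_x dB_t. Compute partials of f(t, x) = exp(3*t/4 + 5*x/4):
  f_t(t,x)  = 3*exp(3*t/4 + 5*x/4)/4
  f_x(t,x)  = 5*exp(3*t/4 + 5*x/4)/4
  f_xx(t,x) = 25*exp(3*t/4 + 5*x/4)/16
Assemble drift = f_t + (1/2) f_xx = 49*exp(3*t/4 + 5*x/4)/32 and diffusion = f_x = 5*exp(3*t/4 + 5*x/4)/4. Substituting x = B_t:
  d(exp(5*B_t/4 + 3*t/4)) = (49*exp(5*B_t/4 + 3*t/4)/32) dt + (5*exp(5*B_t/4 + 3*t/4)/4) dB_t.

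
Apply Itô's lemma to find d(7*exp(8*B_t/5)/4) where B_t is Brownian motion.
d(7*exp(8*B_t/5)/4) = (56*exp(8*B_t/5)/25) dt + (14*exp(8*B_t/5)/5) dB_t

Itô's formula for f(B_t) gives d f(B_t) = f'(B_t) dB_t + (1/2) f''(B_t) dt. Compute derivatives of f(x) = 7*exp(8*x/5)/4:
  f'(x)  = 14*exp(8*x/5)/5
  f''(x) = 112*exp(8*x/5)/25
Substitute x = B_t and multiply the f'' term by 1/2:
  drift     = (1/2) * (112*exp(8*x/5)/25) evaluated at B_t = 56*exp(8*B_t/5)/25
  diffusion = (14*exp(8*x/5)/5) evaluated at B_t = 14*exp(8*B_t/5)/5
Therefore d(7*exp(8*B_t/5)/4) = (56*exp(8*B_t/5)/25) dt + (14*exp(8*B_t/5)/5) dB_t.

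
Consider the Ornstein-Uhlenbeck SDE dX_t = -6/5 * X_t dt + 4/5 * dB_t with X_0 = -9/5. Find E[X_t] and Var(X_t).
E[X_t] = -9*exp(-6*t/5)/5; Var(X_t) = 4/15 - 4*exp(-12*t/5)/15

The OU SDE dX = -theta X dt + sigma dB admits the integrating factor exp(theta t): d(exp(theta t) X_t) = sigma exp(theta t) dB_t. Integrating from 0 to t:
  X_t = x_0 * exp(-theta t) + sigma * int_0^t exp(-theta (t-s)) dB_s.
The Itô integral has mean 0 and (by the Itô isometry) variance sigma^2 * int_0^t exp(-2 theta (t - s)) ds = sigma^2 * (1 - exp(-2 theta t)) / (2 theta).
With theta = 6/5, sigma = 4/5, x_0 = -9/5:
  E[X_t] = -9/5 * exp(-6/5 t) = -9*exp(-6*t/5)/5
  Var(X_t) = (4/5)^2 * (1 - exp(-2*6/5 t)) / (2 * 6/5) = 4/15 - 4*exp(-12*t/5)/15.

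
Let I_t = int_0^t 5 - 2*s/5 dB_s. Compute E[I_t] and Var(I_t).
E[I_t] = 0; Var(I_t) = t*(4*t^2 - 150*t + 1875)/75

The Itô integral of a deterministic integrand f(s) has mean 0 because each increment f(s) * (B_{s+ds} - B_s) has mean 0. By the Itô isometry:
  Var( int_0^t f(s) dB_s ) = E[ (int_0^t f(s) dB_s)^2 ] = int_0^t f(s)^2 ds.
Here f(s) = 5 - 2*s/5, so f(s)^2 = (2*s - 25)^2/25. Integrate:
  int_0^t ((2*s - 25)^2/25) ds = t*(4*t^2 - 150*t + 1875)/75.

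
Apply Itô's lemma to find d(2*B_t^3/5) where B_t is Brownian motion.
d(2*B_t^3/5) = (6*B_t/5) dt + (6*B_t^2/5) dB_t

Itô's formula for f(B_t) gives d f(B_t) = f'(B_t) dB_t + (1/2) f''(B_t) dt. Compute derivatives of f(x) = 2*x^3/5:
  f'(x)  = 6*x^2/5
  f''(x) = 12*x/5
Substitute x = B_t and multiply the f'' term by 1/2:
  drift     = (1/2) * (12*x/5) evaluated at B_t = 6*B_t/5
  diffusion = (6*x^2/5) evaluated at B_t = 6*B_t^2/5
Therefore d(2*B_t^3/5) = (6*B_t/5) dt + (6*B_t^2/5) dB_t.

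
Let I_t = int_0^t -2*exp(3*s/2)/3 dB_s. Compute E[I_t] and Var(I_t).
E[I_t] = 0; Var(I_t) = 4*exp(3*t)/27 - 4/27

The Itô integral of a deterministic integrand f(s) has mean 0 because each increment f(s) * (B_{s+ds} - B_s) has mean 0. By the Itô isometry:
  Var( int_0^t f(s) dB_s ) = E[ (int_0^t f(s) dB_s)^2 ] = int_0^t f(s)^2 ds.
Here f(s) = -2*exp(3*s/2)/3, so f(s)^2 = 4*exp(3*s)/9. Integrate:
  int_0^t (4*exp(3*s)/9) ds = 4*exp(3*t)/27 - 4/27.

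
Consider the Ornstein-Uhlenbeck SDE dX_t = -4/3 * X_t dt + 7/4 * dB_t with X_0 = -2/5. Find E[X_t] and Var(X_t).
E[X_t] = -2*exp(-4*t/3)/5; Var(X_t) = 147/128 - 147*exp(-8*t/3)/128

The OU SDE dX = -theta X dt + sigma dB admits the integrating factor exp(theta t): d(exp(theta t) X_t) = sigma exp(theta t) dB_t. Integrating from 0 to t:
  X_t = x_0 * exp(-theta t) + sigma * int_0^t exp(-theta (t-s)) dB_s.
The Itô integral has mean 0 and (by the Itô isometry) variance sigma^2 * int_0^t exp(-2 theta (t - s)) ds = sigma^2 * (1 - exp(-2 theta t)) / (2 theta).
With theta = 4/3, sigma = 7/4, x_0 = -2/5:
  E[X_t] = -2/5 * exp(-4/3 t) = -2*exp(-4*t/3)/5
  Var(X_t) = (7/4)^2 * (1 - exp(-2*4/3 t)) / (2 * 4/3) = 147/128 - 147*exp(-8*t/3)/128.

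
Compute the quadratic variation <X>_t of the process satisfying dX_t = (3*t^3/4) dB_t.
<X>_t = 9*t^7/112

For an Itô process dX_t = a(t) dt + b(t) dB_t, the quadratic variation is <X>_t = int_0^t b(s)^2 ds (the drift term does not contribute). Here b(s) = 3*s^3/4, so
  b(s)^2 = 9*s^6/16.
Integrating from 0 to t:
  <X>_t = int_0^t (9*s^6/16) ds = 9*t^7/112.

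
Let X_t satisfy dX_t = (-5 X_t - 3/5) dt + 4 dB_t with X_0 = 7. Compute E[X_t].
E[X_t] = -3/25 + 178*exp(-5*t)/25

Taking expectations and using E[dB_t] = 0, the mean m(t) = E[X_t] satisfies the ODE m'(t) = a m(t) + b with m(0) = x_0. With a = -5, b = -3/5, x_0 = 7, the solution is
  m(t) = x_0 * exp(a t) + (b/a) * (exp(a t) - 1)
       = 7 * exp((-5) t) + ((-3/5)/(-5)) * (exp((-5) t) - 1)
       = -3/25 + 178*exp(-5*t)/25.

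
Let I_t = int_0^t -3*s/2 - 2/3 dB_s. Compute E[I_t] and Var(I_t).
E[I_t] = 0; Var(I_t) = t*(27*t^2 + 36*t + 16)/36

The Itô integral of a deterministic integrand f(s) has mean 0 because each increment f(s) * (B_{s+ds} - B_s) has mean 0. By the Itô isometry:
  Var( int_0^t f(s) dB_s ) = E[ (int_0^t f(s) dB_s)^2 ] = int_0^t f(s)^2 ds.
Here f(s) = -3*s/2 - 2/3, so f(s)^2 = (9*s + 4)^2/36. Integrate:
  int_0^t ((9*s + 4)^2/36) ds = t*(27*t^2 + 36*t + 16)/36.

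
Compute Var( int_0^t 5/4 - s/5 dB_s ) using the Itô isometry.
Var = t*(16*t^2 - 300*t + 1875)/1200

The Itô integral of a deterministic integrand f(s) has mean 0 because each increment f(s) * (B_{s+ds} - B_s) has mean 0. By the Itô isometry:
  Var( int_0^t f(s) dB_s ) = E[ (int_0^t f(s) dB_s)^2 ] = int_0^t f(s)^2 ds.
Here f(s) = 5/4 - s/5, so f(s)^2 = (4*s - 25)^2/400. Integrate:
  int_0^t ((4*s - 25)^2/400) ds = t*(16*t^2 - 300*t + 1875)/1200.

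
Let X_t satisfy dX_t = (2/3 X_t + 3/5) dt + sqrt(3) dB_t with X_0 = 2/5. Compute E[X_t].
E[X_t] = 13*exp(2*t/3)/10 - 9/10

Taking expectations and using E[dB_t] = 0, the mean m(t) = E[X_t] satisfies the ODE m'(t) = a m(t) + b with m(0) = x_0. With a = 2/3, b = 3/5, x_0 = 2/5, the solution is
  m(t) = x_0 * exp(a t) + (b/a) * (exp(a t) - 1)
       = (2/5) * exp((2/3) t) + ((3/5)/(2/3)) * (exp((2/3) t) - 1)
       = 13*exp(2*t/3)/10 - 9/10.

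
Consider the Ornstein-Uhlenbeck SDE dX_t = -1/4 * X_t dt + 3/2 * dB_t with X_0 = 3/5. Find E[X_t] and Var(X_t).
E[X_t] = 3*exp(-t/4)/5; Var(X_t) = 9/2 - 9*exp(-t/2)/2

The OU SDE dX = -theta X dt + sigma dB admits the integrating factor exp(theta t): d(exp(theta t) X_t) = sigma exp(theta t) dB_t. Integrating from 0 to t:
  X_t = x_0 * exp(-theta t) + sigma * int_0^t exp(-theta (t-s)) dB_s.
The Itô integral has mean 0 and (by the Itô isometry) variance sigma^2 * int_0^t exp(-2 theta (t - s)) ds = sigma^2 * (1 - exp(-2 theta t)) / (2 theta).
With theta = 1/4, sigma = 3/2, x_0 = 3/5:
  E[X_t] = 3/5 * exp(-1/4 t) = 3*exp(-t/4)/5
  Var(X_t) = (3/2)^2 * (1 - exp(-2*1/4 t)) / (2 * 1/4) = 9/2 - 9*exp(-t/2)/2.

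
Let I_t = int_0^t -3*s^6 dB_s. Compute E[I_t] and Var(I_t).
E[I_t] = 0; Var(I_t) = 9*t^13/13

The Itô integral of a deterministic integrand f(s) has mean 0 because each increment f(s) * (B_{s+ds} - B_s) has mean 0. By the Itô isometry:
  Var( int_0^t f(s) dB_s ) = E[ (int_0^t f(s) dB_s)^2 ] = int_0^t f(s)^2 ds.
Here f(s) = -3*s^6, so f(s)^2 = 9*s^12. Integrate:
  int_0^t (9*s^12) ds = 9*t^13/13.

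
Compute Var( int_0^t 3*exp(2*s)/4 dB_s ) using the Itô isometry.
Var = 9*exp(4*t)/64 - 9/64

The Itô integral of a deterministic integrand f(s) has mean 0 because each increment f(s) * (B_{s+ds} - B_s) has mean 0. By the Itô isometry:
  Var( int_0^t f(s) dB_s ) = E[ (int_0^t f(s) dB_s)^2 ] = int_0^t f(s)^2 ds.
Here f(s) = 3*exp(2*s)/4, so f(s)^2 = 9*exp(4*s)/16. Integrate:
  int_0^t (9*exp(4*s)/16) ds = 9*exp(4*t)/64 - 9/64.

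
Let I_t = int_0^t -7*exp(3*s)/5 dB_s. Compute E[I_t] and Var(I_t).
E[I_t] = 0; Var(I_t) = 49*exp(6*t)/150 - 49/150

The Itô integral of a deterministic integrand f(s) has mean 0 because each increment f(s) * (B_{s+ds} - B_s) has mean 0. By the Itô isometry:
  Var( int_0^t f(s) dB_s ) = E[ (int_0^t f(s) dB_s)^2 ] = int_0^t f(s)^2 ds.
Here f(s) = -7*exp(3*s)/5, so f(s)^2 = 49*exp(6*s)/25. Integrate:
  int_0^t (49*exp(6*s)/25) ds = 49*exp(6*t)/150 - 49/150.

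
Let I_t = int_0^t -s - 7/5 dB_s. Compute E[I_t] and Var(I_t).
E[I_t] = 0; Var(I_t) = t*(25*t^2 + 105*t + 147)/75

The Itô integral of a deterministic integrand f(s) has mean 0 because each increment f(s) * (B_{s+ds} - B_s) has mean 0. By the Itô isometry:
  Var( int_0^t f(s) dB_s ) = E[ (int_0^t f(s) dB_s)^2 ] = int_0^t f(s)^2 ds.
Here f(s) = -s - 7/5, so f(s)^2 = (5*s + 7)^2/25. Integrate:
  int_0^t ((5*s + 7)^2/25) ds = t*(25*t^2 + 105*t + 147)/75.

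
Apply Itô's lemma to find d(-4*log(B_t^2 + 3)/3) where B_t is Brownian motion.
d(-4*log(B_t^2 + 3)/3) = (4*(B_t^2 - 3)/(3*(B_t^2 + 3)^2)) dt + (-8*B_t/(3*B_t^2 + 9)) dB_t

Itô's formula for f(B_t) gives d f(B_t) = f'(B_t) dB_t + (1/2) f''(B_t) dt. Compute derivatives of f(x) = -4*log(x^2 + 3)/3:
  f'(x)  = -8*x/(3*x^2 + 9)
  f''(x) = 8*(x^2 - 3)/(3*(x^2 + 3)^2)
Substitute x = B_t and multiply the f'' term by 1/2:
  drift     = (1/2) * (8*(x^2 - 3)/(3*(x^2 + 3)^2)) evaluated at B_t = 4*(B_t^2 - 3)/(3*(B_t^2 + 3)^2)
  diffusion = (-8*x/(3*x^2 + 9)) evaluated at B_t = -8*B_t/(3*B_t^2 + 9)
Therefore d(-4*log(B_t^2 + 3)/3) = (4*(B_t^2 - 3)/(3*(B_t^2 + 3)^2)) dt + (-8*B_t/(3*B_t^2 + 9)) dB_t.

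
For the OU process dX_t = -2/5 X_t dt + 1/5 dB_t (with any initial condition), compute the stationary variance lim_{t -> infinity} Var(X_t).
lim Var(X_t) = 1/20

The OU SDE dX = -theta X dt + sigma dB admits the integrating factor exp(theta t): d(exp(theta t) X_t) = sigma exp(theta t) dB_t. Integrating from 0 to t gives X_t = x_0 * exp(-theta t) + sigma * int_0^t exp(-theta (t-s)) dB_s for any initial x_0. The Itô integral has variance (by the Itô isometry) sigma^2 * int_0^t exp(-2 theta (t - s)) ds = sigma^2 * (1 - exp(-2 theta t)) / (2 theta), independent of x_0.
With theta = 2/5, sigma = 1/5:
  Var(X_t) = (1/5)^2 * (1 - exp(-2*2/5 t)) / (2 * 2/5) = 1/20 - exp(-4*t/5)/20.
As t -> infinity, exp(-2*2/5 t) -> 0, so the stationary variance is sigma^2 / (2 theta) = 1/20.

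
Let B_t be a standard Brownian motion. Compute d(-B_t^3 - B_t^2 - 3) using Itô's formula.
d(-B_t^3 - B_t^2 - 3) = (-3*B_t - 1) dt + (B_t*(-3*B_t - 2)) dB_t

Itô's formula for f(B_t) gives d f(B_t) = f'(B_t) dB_t + (1/2) f''(B_t) dt. Compute derivatives of f(x) = -x^3 - x^2 - 3:
  f'(x)  = x*(-3*x - 2)
  f''(x) = -6*x - 2
Substitute x = B_t and multiply the f'' term by 1/2:
  drift     = (1/2) * (-6*x - 2) evaluated at B_t = -3*B_t - 1
  diffusion = (x*(-3*x - 2)) evaluated at B_t = B_t*(-3*B_t - 2)
Therefore d(-B_t^3 - B_t^2 - 3) = (-3*B_t - 1) dt + (B_t*(-3*B_t - 2)) dB_t.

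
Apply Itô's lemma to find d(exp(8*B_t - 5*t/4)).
d(exp(8*B_t - 5*t/4)) = (123*exp(8*B_t - 5*t/4)/4) dt + (8*exp(8*B_t - 5*t/4)) dB_t

Itô's formula for f(t, x): d f(t, B_t) = (f_t + (1/2) f_xx) dt + f_x dB_t. Compute partials of f(t, x) = exp(-5*t/4 + 8*x):
  f_t(t,x)  = -5*exp(-5*t/4 + 8*x)/4
  f_x(t,x)  = 8*exp(-5*t/4 + 8*x)
  f_xx(t,x) = 64*exp(-5*t/4 + 8*x)
Assemble drift = f_t + (1/2) f_xx = 123*exp(-5*t/4 + 8*x)/4 and diffusion = f_x = 8*exp(-5*t/4 + 8*x). Substituting x = B_t:
  d(exp(8*B_t - 5*t/4)) = (123*exp(8*B_t - 5*t/4)/4) dt + (8*exp(8*B_t - 5*t/4)) dB_t.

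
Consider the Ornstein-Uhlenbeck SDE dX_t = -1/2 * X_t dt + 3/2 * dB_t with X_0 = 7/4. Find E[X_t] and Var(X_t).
E[X_t] = 7*exp(-t/2)/4; Var(X_t) = 9/4 - 9*exp(-t)/4

The OU SDE dX = -theta X dt + sigma dB admits the integrating factor exp(theta t): d(exp(theta t) X_t) = sigma exp(theta t) dB_t. Integrating from 0 to t:
  X_t = x_0 * exp(-theta t) + sigma * int_0^t exp(-theta (t-s)) dB_s.
The Itô integral has mean 0 and (by the Itô isometry) variance sigma^2 * int_0^t exp(-2 theta (t - s)) ds = sigma^2 * (1 - exp(-2 theta t)) / (2 theta).
With theta = 1/2, sigma = 3/2, x_0 = 7/4:
  E[X_t] = 7/4 * exp(-1/2 t) = 7*exp(-t/2)/4
  Var(X_t) = (3/2)^2 * (1 - exp(-2*1/2 t)) / (2 * 1/2) = 9/4 - 9*exp(-t)/4.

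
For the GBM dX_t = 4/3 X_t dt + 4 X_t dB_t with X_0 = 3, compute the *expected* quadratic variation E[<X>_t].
E[<X>_t] = 54*exp(56*t/3)/7 - 54/7

<X>_t = int_0^t (4 * X_s)^2 ds. Taking expectation inside the integral: E[<X>_t] = 4^2 * int_0^t E[X_s^2] ds. For GBM, E[X_s^2] = x_0^2 * exp((2 mu + sigma^2) s). Integrating:
  E[<X>_t] = 4^2 * 3^2 * (exp((2*(4/3) + 4^2) t) - 1) / (2*(4/3) + 4^2)
           = 4^2 * 3^2 * (exp((56/3) t) - 1) / (56/3) = 54*exp(56*t/3)/7 - 54/7.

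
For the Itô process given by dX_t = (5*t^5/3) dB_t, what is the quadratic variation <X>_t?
<X>_t = 25*t^11/99

For an Itô process dX_t = a(t) dt + b(t) dB_t, the quadratic variation is <X>_t = int_0^t b(s)^2 ds (the drift term does not contribute). Here b(s) = 5*s^5/3, so
  b(s)^2 = 25*s^10/9.
Integrating from 0 to t:
  <X>_t = int_0^t (25*s^10/9) ds = 25*t^11/99.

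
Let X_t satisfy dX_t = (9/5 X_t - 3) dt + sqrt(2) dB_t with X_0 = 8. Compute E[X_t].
E[X_t] = 19*exp(9*t/5)/3 + 5/3

Taking expectations and using E[dB_t] = 0, the mean m(t) = E[X_t] satisfies the ODE m'(t) = a m(t) + b with m(0) = x_0. With a = 9/5, b = -3, x_0 = 8, the solution is
  m(t) = x_0 * exp(a t) + (b/a) * (exp(a t) - 1)
       = 8 * exp((9/5) t) + ((-3)/(9/5)) * (exp((9/5) t) - 1)
       = 19*exp(9*t/5)/3 + 5/3.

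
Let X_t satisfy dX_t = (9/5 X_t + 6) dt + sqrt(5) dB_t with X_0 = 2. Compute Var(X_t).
Var(X_t) = 25*exp(18*t/5)/18 - 25/18

The variance V(t) = Var(X_t) satisfies V'(t) = 2 a V(t) + c^2 with V(0) = 0 (drift coefficient is linear in X, diffusion is constant). With a = 9/5, c = sqrt(5), the solution is
  V(t) = (c^2 / (2 a)) * (exp(2 a t) - 1)
       = (sqrt(5)^2 / (2*(9/5))) * (exp((18/5) t) - 1)
       = 25*exp(18*t/5)/18 - 25/18.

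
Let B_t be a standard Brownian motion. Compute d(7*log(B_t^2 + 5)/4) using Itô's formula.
d(7*log(B_t^2 + 5)/4) = (7*(5 - B_t^2)/(4*(B_t^2 + 5)^2)) dt + (7*B_t/(2*(B_t^2 + 5))) dB_t

Itô's formula for f(B_t) gives d f(B_t) = f'(B_t) dB_t + (1/2) f''(B_t) dt. Compute derivatives of f(x) = 7*log(x^2 + 5)/4:
  f'(x)  = 7*x/(2*(x^2 + 5))
  f''(x) = 7*(5 - x^2)/(2*(x^2 + 5)^2)
Substitute x = B_t and multiply the f'' term by 1/2:
  drift     = (1/2) * (7*(5 - x^2)/(2*(x^2 + 5)^2)) evaluated at B_t = 7*(5 - B_t^2)/(4*(B_t^2 + 5)^2)
  diffusion = (7*x/(2*(x^2 + 5))) evaluated at B_t = 7*B_t/(2*(B_t^2 + 5))
Therefore d(7*log(B_t^2 + 5)/4) = (7*(5 - B_t^2)/(4*(B_t^2 + 5)^2)) dt + (7*B_t/(2*(B_t^2 + 5))) dB_t.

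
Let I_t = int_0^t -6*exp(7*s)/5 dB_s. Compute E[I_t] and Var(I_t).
E[I_t] = 0; Var(I_t) = 18*exp(14*t)/175 - 18/175

The Itô integral of a deterministic integrand f(s) has mean 0 because each increment f(s) * (B_{s+ds} - B_s) has mean 0. By the Itô isometry:
  Var( int_0^t f(s) dB_s ) = E[ (int_0^t f(s) dB_s)^2 ] = int_0^t f(s)^2 ds.
Here f(s) = -6*exp(7*s)/5, so f(s)^2 = 36*exp(14*s)/25. Integrate:
  int_0^t (36*exp(14*s)/25) ds = 18*exp(14*t)/175 - 18/175.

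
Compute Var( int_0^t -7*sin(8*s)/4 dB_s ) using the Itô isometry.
Var = 49*t/32 - 49*sin(8*t)*cos(8*t)/256

The Itô integral of a deterministic integrand f(s) has mean 0 because each increment f(s) * (B_{s+ds} - B_s) has mean 0. By the Itô isometry:
  Var( int_0^t f(s) dB_s ) = E[ (int_0^t f(s) dB_s)^2 ] = int_0^t f(s)^2 ds.
Here f(s) = -7*sin(8*s)/4, so f(s)^2 = 49*sin(8*s)^2/16. Integrate:
  int_0^t (49*sin(8*s)^2/16) ds = 49*t/32 - 49*sin(8*t)*cos(8*t)/256.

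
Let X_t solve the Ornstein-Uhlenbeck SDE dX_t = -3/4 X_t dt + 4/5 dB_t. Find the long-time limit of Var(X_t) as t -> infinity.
lim Var(X_t) = 32/75

The OU SDE dX = -theta X dt + sigma dB admits the integrating factor exp(theta t): d(exp(theta t) X_t) = sigma exp(theta t) dB_t. Integrating from 0 to t gives X_t = x_0 * exp(-theta t) + sigma * int_0^t exp(-theta (t-s)) dB_s for any initial x_0. The Itô integral has variance (by the Itô isometry) sigma^2 * int_0^t exp(-2 theta (t - s)) ds = sigma^2 * (1 - exp(-2 theta t)) / (2 theta), independent of x_0.
With theta = 3/4, sigma = 4/5:
  Var(X_t) = (4/5)^2 * (1 - exp(-2*3/4 t)) / (2 * 3/4) = 32/75 - 32*exp(-3*t/2)/75.
As t -> infinity, exp(-2*3/4 t) -> 0, so the stationary variance is sigma^2 / (2 theta) = 32/75.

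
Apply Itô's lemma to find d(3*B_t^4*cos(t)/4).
d(3*B_t^4*cos(t)/4) = (3*B_t^2*(-B_t^2*sin(t) + 6*cos(t))/4) dt + (3*B_t^3*cos(t)) dB_t

Itô's formula for f(t, x): d f(t, B_t) = (f_t + (1/2) f_xx) dt + f_x dB_t. Compute partials of f(t, x) = 3*x^4*cos(t)/4:
  f_t(t,x)  = -3*x^4*sin(t)/4
  f_x(t,x)  = 3*x^3*cos(t)
  f_xx(t,x) = 9*x^2*cos(t)
Assemble drift = f_t + (1/2) f_xx = 3*x^2*(-x^2*sin(t) + 6*cos(t))/4 and diffusion = f_x = 3*x^3*cos(t). Substituting x = B_t:
  d(3*B_t^4*cos(t)/4) = (3*B_t^2*(-B_t^2*sin(t) + 6*cos(t))/4) dt + (3*B_t^3*cos(t)) dB_t.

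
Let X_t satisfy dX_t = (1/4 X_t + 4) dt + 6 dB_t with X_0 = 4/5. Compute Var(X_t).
Var(X_t) = 72*exp(t/2) - 72

The variance V(t) = Var(X_t) satisfies V'(t) = 2 a V(t) + c^2 with V(0) = 0 (drift coefficient is linear in X, diffusion is constant). With a = 1/4, c = 6, the solution is
  V(t) = (c^2 / (2 a)) * (exp(2 a t) - 1)
       = (6^2 / (2*(1/4))) * (exp((1/2) t) - 1)
       = 72*exp(t/2) - 72.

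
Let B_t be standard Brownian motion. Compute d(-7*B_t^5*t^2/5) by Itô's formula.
d(-7*B_t^5*t^2/5) = (14*B_t^3*t*(-B_t^2 - 5*t)/5) dt + (-7*B_t^4*t^2) dB_t

Itô's formula for f(t, x): d f(t, B_t) = (f_t + (1/2) f_xx) dt + f_x dB_t. Compute partials of f(t, x) = -7*t^2*x^5/5:
  f_t(t,x)  = -14*t*x^5/5
  f_x(t,x)  = -7*t^2*x^4
  f_xx(t,x) = -28*t^2*x^3
Assemble drift = f_t + (1/2) f_xx = 14*t*x^3*(-5*t - x^2)/5 and diffusion = f_x = -7*t^2*x^4. Substituting x = B_t:
  d(-7*B_t^5*t^2/5) = (14*B_t^3*t*(-B_t^2 - 5*t)/5) dt + (-7*B_t^4*t^2) dB_t.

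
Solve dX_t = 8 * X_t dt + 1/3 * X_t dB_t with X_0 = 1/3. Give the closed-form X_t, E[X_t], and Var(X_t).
X_t = 1/3 * exp((143/18) t + (1/3) B_t); E[X_t] = exp(8*t)/3; Var(X_t) = (exp(t/9) - 1)*exp(16*t)/9

For GBM dX = mu X dt + sigma X dB with X_0 = x_0, apply Itô to Y = log X: dY = (mu - sigma^2/2) dt + sigma dB, so Y_t = log(x_0) + (mu - sigma^2/2) t + sigma B_t and hence X_t = x_0 * exp((mu - sigma^2/2) t + sigma B_t).
With mu = 8, sigma = 1/3, x_0 = 1/3, this gives:
  X_t = 1/3 * exp((143/18) * t + (1/3) * B_t).
Since sigma*B_t ~ Normal(0, sigma^2 t), E[exp(sigma*B_t)] = exp(sigma^2 t / 2); so E[X_t] = x_0 * exp((mu - sigma^2/2) t) * exp(sigma^2 t / 2) = x_0 * exp(mu t) = exp(8*t)/3.
Var(X_t) = E[X_t^2] - (E[X_t])^2 = x_0^2 * exp(2 mu t) * (exp(sigma^2 t) - 1) = (exp(t/9) - 1)*exp(16*t)/9.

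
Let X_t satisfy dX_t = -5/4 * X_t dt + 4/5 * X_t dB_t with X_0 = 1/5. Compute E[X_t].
E[X_t] = exp(-5*t/4)/5

For GBM dX = mu X dt + sigma X dB with X_0 = x_0, apply Itô to Y = log X: dY = (mu - sigma^2/2) dt + sigma dB, so Y_t = log(x_0) + (mu - sigma^2/2) t + sigma B_t and hence X_t = x_0 * exp((mu - sigma^2/2) t + sigma B_t).
With mu = -5/4, sigma = 4/5, x_0 = 1/5, this gives:
  X_t = 1/5 * exp((-157/100) * t + (4/5) * B_t).
Since sigma*B_t ~ Normal(0, sigma^2 t), E[exp(sigma*B_t)] = exp(sigma^2 t / 2); so E[X_t] = x_0 * exp((mu - sigma^2/2) t) * exp(sigma^2 t / 2) = x_0 * exp(mu t) = exp(-5*t/4)/5.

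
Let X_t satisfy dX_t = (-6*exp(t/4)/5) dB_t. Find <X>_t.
<X>_t = 72*exp(t/2)/25 - 72/25

For an Itô process dX_t = a(t) dt + b(t) dB_t, the quadratic variation is <X>_t = int_0^t b(s)^2 ds (the drift term does not contribute). Here b(s) = -6*exp(s/4)/5, so
  b(s)^2 = 36*exp(s/2)/25.
Integrating from 0 to t:
  <X>_t = int_0^t (36*exp(s/2)/25) ds = 72*exp(t/2)/25 - 72/25.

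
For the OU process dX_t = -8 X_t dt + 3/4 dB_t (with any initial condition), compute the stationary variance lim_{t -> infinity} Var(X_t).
lim Var(X_t) = 9/256

The OU SDE dX = -theta X dt + sigma dB admits the integrating factor exp(theta t): d(exp(theta t) X_t) = sigma exp(theta t) dB_t. Integrating from 0 to t gives X_t = x_0 * exp(-theta t) + sigma * int_0^t exp(-theta (t-s)) dB_s for any initial x_0. The Itô integral has variance (by the Itô isometry) sigma^2 * int_0^t exp(-2 theta (t - s)) ds = sigma^2 * (1 - exp(-2 theta t)) / (2 theta), independent of x_0.
With theta = 8, sigma = 3/4:
  Var(X_t) = (3/4)^2 * (1 - exp(-2*8 t)) / (2 * 8) = 9/256 - 9*exp(-16*t)/256.
As t -> infinity, exp(-2*8 t) -> 0, so the stationary variance is sigma^2 / (2 theta) = 9/256.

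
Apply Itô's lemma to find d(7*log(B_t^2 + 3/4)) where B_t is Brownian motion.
d(7*log(B_t^2 + 3/4)) = (28*(3 - 4*B_t^2)/(4*B_t^2 + 3)^2) dt + (56*B_t/(4*B_t^2 + 3)) dB_t

Itô's formula for f(B_t) gives d f(B_t) = f'(B_t) dB_t + (1/2) f''(B_t) dt. Compute derivatives of f(x) = 7*log(x^2 + 3/4):
  f'(x)  = 56*x/(4*x^2 + 3)
  f''(x) = 56*(3 - 4*x^2)/(4*x^2 + 3)^2
Substitute x = B_t and multiply the f'' term by 1/2:
  drift     = (1/2) * (56*(3 - 4*x^2)/(4*x^2 + 3)^2) evaluated at B_t = 28*(3 - 4*B_t^2)/(4*B_t^2 + 3)^2
  diffusion = (56*x/(4*x^2 + 3)) evaluated at B_t = 56*B_t/(4*B_t^2 + 3)
Therefore d(7*log(B_t^2 + 3/4)) = (28*(3 - 4*B_t^2)/(4*B_t^2 + 3)^2) dt + (56*B_t/(4*B_t^2 + 3)) dB_t.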